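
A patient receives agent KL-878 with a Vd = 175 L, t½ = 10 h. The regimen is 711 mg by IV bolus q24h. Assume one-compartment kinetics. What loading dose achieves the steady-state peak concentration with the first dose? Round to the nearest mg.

f = (1/2)^(24/10) ≈ 0.189465; accumulation ratio R = 1/(1−f) ≈ 1.23375.
Loading dose to hit Cmax,ss on first dose: D_load = D_maint·R ≈ 711 × 1.23375 ≈ 877.20 mg.

877 mg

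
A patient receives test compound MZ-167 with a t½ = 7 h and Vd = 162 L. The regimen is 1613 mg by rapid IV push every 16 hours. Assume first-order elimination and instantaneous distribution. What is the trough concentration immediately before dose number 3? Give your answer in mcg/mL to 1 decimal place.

2.5 mcg/mL

f = (1/2)^(τ/t½) = (1/2)^(16/7) ≈ 0.2051.
C₀ = D/Vd = 1613/162 ≈ 9.957 mcg/mL.
Before the 3rd dose, 2 doses have been given. Superposition: Cmin = C₀·(f + f²).
≈ 9.957 × (0.2051 + 0.0421) ≈ 9.957 × 0.2472 ≈ 2.461 mcg/mL.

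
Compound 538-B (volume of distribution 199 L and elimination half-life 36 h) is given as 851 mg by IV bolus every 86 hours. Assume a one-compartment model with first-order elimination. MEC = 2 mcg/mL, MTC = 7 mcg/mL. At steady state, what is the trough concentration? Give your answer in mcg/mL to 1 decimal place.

τ/t½ = 86/36 ≈ 2.3889, so fraction remaining f = (1/2)^(86/36) ≈ 0.1909.
At steady state, accumulation factor R = 1/(1 − e^(−kτ)) ≈ 1.2359.
Each bolus raises the concentration by D/Vd = 851/199 ≈ 4.276 mcg/mL.
Cmax,ss = C₀/(1 − f) ≈ 4.276/0.8091 ≈ 5.285 mcg/mL.
One interval later, Cmin,ss = Cmax,ss·e^(−kτ) ≈ 5.285 × 0.1909 ≈ 1.009 mcg/mL.
Trough 1.0 mcg/mL vs MEC 2 mcg/mL: subtherapeutic.

1.0 mcg/mL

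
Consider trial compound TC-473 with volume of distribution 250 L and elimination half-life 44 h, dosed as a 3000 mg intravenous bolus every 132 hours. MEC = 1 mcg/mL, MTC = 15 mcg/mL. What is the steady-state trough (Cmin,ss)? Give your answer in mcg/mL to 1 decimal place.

τ = 132 h = 3 half-lives, so f = (1/2)^3 = 0.125.
At steady state, R = 1/(1 − 0.125) = 8/7.
Single-dose peak C₀ = D/Vd = 3000/250 = 12 mcg/mL.
Steady-state peak Cmax,ss = C₀·R = 12 × 8/7 ≈ 13.714 mcg/mL.
Steady-state trough Cmin,ss = Cmax,ss·f ≈ 13.714 × 0.125 ≈ 1.714 mcg/mL.
Trough 1.7 mcg/mL vs MEC 1 mcg/mL: adequate.

1.7 mcg/mL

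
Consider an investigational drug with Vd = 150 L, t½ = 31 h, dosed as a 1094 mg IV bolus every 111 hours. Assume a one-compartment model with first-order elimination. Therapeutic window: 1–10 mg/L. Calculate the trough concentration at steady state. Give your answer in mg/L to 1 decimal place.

0.7 mg/L

k = ln2/t½ = ln2/31 ≈ 0.022360 h⁻¹; fraction remaining f = e^(−kτ) = e^(−0.022360×111) ≈ 0.0836.
Accumulation ratio R = 1/(1 − f) ≈ 1/0.9164 ≈ 1.0912.
Each bolus raises the concentration by D/Vd = 1094/150 ≈ 7.293 mg/L.
Steady-state peak Cmax,ss = C₀·R ≈ 7.293 × 1.0912 ≈ 7.958 mg/L.
Steady-state trough Cmin,ss = Cmax,ss·f ≈ 7.958 × 0.0836 ≈ 0.665 mg/L.
Trough 0.7 mg/L vs MEC 1 mg/L: subtherapeutic.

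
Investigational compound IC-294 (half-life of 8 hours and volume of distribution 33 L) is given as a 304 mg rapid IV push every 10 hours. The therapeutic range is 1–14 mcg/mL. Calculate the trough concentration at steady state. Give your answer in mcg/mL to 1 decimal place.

τ/t½ = 10/8 ≈ 1.25, so fraction remaining f = (1/2)^(10/8) ≈ 0.4204.
Accumulation ratio R = 1/(1 − f) ≈ 1/0.5796 ≈ 1.7253.
Single-dose peak C₀ = D/Vd = 304/33 ≈ 9.212 mcg/mL.
Cmax,ss = C₀/(1 − f) ≈ 9.212/0.5796 ≈ 15.894 mcg/mL.
One interval later, Cmin,ss = Cmax,ss·e^(−kτ) ≈ 15.894 × 0.4204 ≈ 6.682 mcg/mL.
Trough 6.7 mcg/mL vs MEC 1 mcg/mL: adequate.

6.7 mcg/mL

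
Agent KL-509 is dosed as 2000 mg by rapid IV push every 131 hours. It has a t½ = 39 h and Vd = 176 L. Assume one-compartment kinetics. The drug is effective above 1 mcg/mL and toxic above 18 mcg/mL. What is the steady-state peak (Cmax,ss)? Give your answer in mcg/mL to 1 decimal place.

τ/t½ = 131/39 ≈ 3.359, so fraction remaining f = (1/2)^(131/39) ≈ 0.0975.
At steady state, accumulation factor R = 1/(1 − e^(−kτ)) ≈ 1.1080.
Single-dose peak C₀ = D/Vd = 2000/176 ≈ 11.364 mcg/mL.
Steady-state peak Cmax,ss = C₀·R ≈ 11.364 × 1.1080 ≈ 12.591 mcg/mL.
Peak 12.6 mcg/mL vs MTC 18 mcg/mL: below toxic threshold.

12.6 mcg/mL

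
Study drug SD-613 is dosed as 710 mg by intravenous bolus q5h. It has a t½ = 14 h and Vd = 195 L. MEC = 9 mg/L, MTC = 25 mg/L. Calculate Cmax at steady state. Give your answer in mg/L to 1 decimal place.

k = ln2/t½ = ln2/14 ≈ 0.049511 h⁻¹; fraction remaining f = e^(−kτ) = e^(−0.049511×5) ≈ 0.7807.
Accumulation ratio R = 1/(1 − f) ≈ 1/0.2193 ≈ 4.5600.
Single-dose peak C₀ = D/Vd = 710/195 ≈ 3.641 mg/L.
Steady-state peak Cmax,ss = C₀·R ≈ 3.641 × 4.5600 ≈ 16.603 mg/L.
Peak 16.6 mg/L vs MTC 25 mg/L: below toxic threshold.

16.6 mg/L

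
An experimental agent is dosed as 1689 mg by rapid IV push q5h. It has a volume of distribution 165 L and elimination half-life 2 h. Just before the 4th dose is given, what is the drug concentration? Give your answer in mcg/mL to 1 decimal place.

2.2 mcg/mL

f = (1/2)^(τ/t½) = (1/2)^(5/2) ≈ 0.1768.
C₀ = D/Vd = 1689/165 ≈ 10.236 mcg/mL.
Before the 4th dose, 3 doses have been given. Superposition: Cmin = C₀·(f + f² + … + f^3).
≈ 10.236 × (0.1768 + 0.0313 + 0.0055) ≈ 10.236 × 0.2136 ≈ 2.186 mcg/mL.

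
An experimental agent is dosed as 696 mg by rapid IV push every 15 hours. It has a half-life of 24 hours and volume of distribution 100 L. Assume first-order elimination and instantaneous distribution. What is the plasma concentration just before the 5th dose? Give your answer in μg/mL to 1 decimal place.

f = (1/2)^(τ/t½) = (1/2)^(15/24) ≈ 0.6484.
C₀ = D/Vd = 696/100 ≈ 6.960 μg/mL.
Before the 5th dose, 4 doses have been given. Superposition: Cmin = C₀·(f + f² + … + f^4).
≈ 6.960 × (0.6484 + 0.4204 + 0.2726 + 0.1768) ≈ 6.960 × 1.5182 ≈ 10.567 μg/mL.

10.6 μg/mL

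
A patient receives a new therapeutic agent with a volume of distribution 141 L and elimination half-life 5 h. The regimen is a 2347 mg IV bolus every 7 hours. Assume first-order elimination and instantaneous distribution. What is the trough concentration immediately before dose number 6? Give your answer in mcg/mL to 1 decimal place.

10.1 mcg/mL

f = (1/2)^(τ/t½) = (1/2)^(7/5) ≈ 0.3789.
C₀ = D/Vd = 2347/141 ≈ 16.645 mcg/mL.
Before the 6th dose, 5 doses have been given. Superposition: Cmin = C₀·(f + f² + … + f^5).
≈ 16.645 × (0.3789 + 0.1436 + 0.0544 + 0.0206 + 0.0078) ≈ 16.645 × 0.6053 ≈ 10.075 mcg/mL.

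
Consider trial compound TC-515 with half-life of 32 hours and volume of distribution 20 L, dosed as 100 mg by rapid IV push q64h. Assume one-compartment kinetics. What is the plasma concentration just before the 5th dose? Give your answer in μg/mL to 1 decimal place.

1.7 μg/mL

f = (1/2)^(τ/t½) = (1/2)^(64/32) ≈ 0.2500.
C₀ = D/Vd = 100/20 ≈ 5.000 μg/mL.
Before the 5th dose, 4 doses have been given. Superposition: Cmin = C₀·(f + f² + … + f^4).
≈ 5.000 × (0.2500 + 0.0625 + 0.0156 + 0.0039) ≈ 5.000 × 0.3320 ≈ 1.660 μg/mL.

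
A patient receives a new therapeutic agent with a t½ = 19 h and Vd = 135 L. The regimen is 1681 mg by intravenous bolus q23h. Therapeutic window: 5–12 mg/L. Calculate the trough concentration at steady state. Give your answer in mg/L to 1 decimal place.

k = ln2/t½ = ln2/19 ≈ 0.036481 h⁻¹; fraction remaining f = e^(−kτ) = e^(−0.036481×23) ≈ 0.4321.
Single-dose peak C₀ = D/Vd = 1681/135 ≈ 12.452 mg/L.
Steady-state trough Cmin,ss = C₀·f/(1−f) ≈ 12.452 × 0.4321/0.5679 ≈ 9.474 mg/L.
Trough 9.5 mg/L vs MEC 5 mg/L: adequate.

9.5 mg/L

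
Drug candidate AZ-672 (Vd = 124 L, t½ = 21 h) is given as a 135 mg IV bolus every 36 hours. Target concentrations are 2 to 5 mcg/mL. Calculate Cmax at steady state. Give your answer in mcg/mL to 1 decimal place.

τ/t½ = 36/21 ≈ 1.7143, so fraction remaining f = (1/2)^(36/21) ≈ 0.3048.
Accumulation ratio R = 1/(1 − f) ≈ 1/0.6952 ≈ 1.4384.
Single-dose peak C₀ = D/Vd = 135/124 ≈ 1.089 mcg/mL.
Steady-state peak Cmax,ss = C₀·R ≈ 1.089 × 1.4384 ≈ 1.566 mcg/mL.
Peak 1.6 mcg/mL vs MTC 5 mcg/mL: below toxic threshold.

1.6 mcg/mL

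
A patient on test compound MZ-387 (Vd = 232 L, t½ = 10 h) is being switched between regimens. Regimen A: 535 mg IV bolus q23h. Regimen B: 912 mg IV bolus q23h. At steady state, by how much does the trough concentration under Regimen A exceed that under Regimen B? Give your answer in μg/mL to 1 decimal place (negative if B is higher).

Regimen A: f = (1/2)^(23/10) ≈ 0.2031; Cmin,ss = (535/232)·f/(1−f) ≈ 0.588 μg/mL.
Regimen B: f = (1/2)^(23/10) ≈ 0.2031; Cmin,ss = (912/232)·f/(1−f) ≈ 1.002 μg/mL.
Difference ≈ 0.588 − 1.002 ≈ -0.414 μg/mL.

-0.4 μg/mL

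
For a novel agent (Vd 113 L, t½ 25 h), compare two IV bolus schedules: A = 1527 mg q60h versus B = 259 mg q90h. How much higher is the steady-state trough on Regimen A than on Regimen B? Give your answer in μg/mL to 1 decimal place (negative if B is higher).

3.0 μg/mL

Regimen A: f = (1/2)^(60/25) ≈ 0.1895; Cmin,ss = (1527/113)·f/(1−f) ≈ 3.159 μg/mL.
Regimen B: f = (1/2)^(90/25) ≈ 0.0825; Cmin,ss = (259/113)·f/(1−f) ≈ 0.206 μg/mL.
Difference ≈ 3.159 − 0.206 ≈ 2.953 μg/mL.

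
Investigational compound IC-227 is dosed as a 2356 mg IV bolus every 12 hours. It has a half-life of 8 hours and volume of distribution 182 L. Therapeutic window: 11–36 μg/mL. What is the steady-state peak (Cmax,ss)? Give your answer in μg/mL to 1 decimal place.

τ/t½ = 12/8 ≈ 1.5, so fraction remaining f = (1/2)^(12/8) ≈ 0.3536.
At steady state, accumulation factor R = 1/(1 − e^(−kτ)) ≈ 1.5470.
Each bolus raises the concentration by D/Vd = 2356/182 ≈ 12.945 μg/mL.
Cmax,ss = C₀/(1 − f) ≈ 12.945/0.6464 ≈ 20.026 μg/mL.
Peak 20.0 μg/mL vs MTC 36 μg/mL: below toxic threshold.

20.0 μg/mL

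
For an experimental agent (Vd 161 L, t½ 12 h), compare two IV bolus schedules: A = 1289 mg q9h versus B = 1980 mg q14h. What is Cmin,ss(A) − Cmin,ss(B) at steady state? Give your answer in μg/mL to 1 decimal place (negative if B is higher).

Regimen A: f = (1/2)^(9/12) ≈ 0.5946; Cmin,ss = (1289/161)·f/(1−f) ≈ 11.743 μg/mL.
Regimen B: f = (1/2)^(14/12) ≈ 0.4454; Cmin,ss = (1980/161)·f/(1−f) ≈ 9.877 μg/mL.
Difference ≈ 11.743 − 9.877 ≈ 1.866 μg/mL.

1.9 μg/mL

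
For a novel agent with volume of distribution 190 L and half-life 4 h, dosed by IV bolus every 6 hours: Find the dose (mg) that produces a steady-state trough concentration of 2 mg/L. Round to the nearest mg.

τ/t½ = 6/4 ≈ 1.5, so f = (1/2)^(6/4) ≈ 0.353553.
Cmin,ss = (D/Vd)·f/(1−f), so D = Cmin,ss·Vd·(1−f)/f.
D = 2 × 190 × (1−f)/f ≈ 2 × 190 × 1.82843 ≈ 694.80 mg.

695 mg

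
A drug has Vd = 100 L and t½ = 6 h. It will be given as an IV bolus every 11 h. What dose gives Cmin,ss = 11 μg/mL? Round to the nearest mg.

τ/t½ = 11/6 ≈ 1.8333, so f = (1/2)^(11/6) ≈ 0.280616.
Cmin,ss = (D/Vd)·f/(1−f), so D = Cmin,ss·Vd·(1−f)/f.
D = 11 × 100 × (1−f)/f ≈ 11 × 100 × 2.56359 ≈ 2819.95 mg.

2820 mg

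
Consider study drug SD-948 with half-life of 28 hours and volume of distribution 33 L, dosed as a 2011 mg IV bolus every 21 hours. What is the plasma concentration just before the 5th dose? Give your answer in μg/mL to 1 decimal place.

78.2 μg/mL

f = (1/2)^(τ/t½) = (1/2)^(21/28) ≈ 0.5946.
C₀ = D/Vd = 2011/33 ≈ 60.939 μg/mL.
Before the 5th dose, 4 doses have been given. Superposition: Cmin = C₀·(f + f² + … + f^4).
≈ 60.939 × (0.5946 + 0.3535 + 0.2102 + 0.1250) ≈ 60.939 × 1.2833 ≈ 78.203 μg/mL.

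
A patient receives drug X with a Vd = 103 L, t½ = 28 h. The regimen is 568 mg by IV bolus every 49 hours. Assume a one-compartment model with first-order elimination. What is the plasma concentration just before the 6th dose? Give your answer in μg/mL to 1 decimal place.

2.3 μg/mL

f = (1/2)^(τ/t½) = (1/2)^(49/28) ≈ 0.2973.
C₀ = D/Vd = 568/103 ≈ 5.515 μg/mL.
Before the 6th dose, 5 doses have been given. Superposition: Cmin = C₀·(f + f² + … + f^5).
≈ 5.515 × (0.2973 + 0.0884 + 0.0263 + 0.0078 + 0.0023) ≈ 5.515 × 0.4221 ≈ 2.328 μg/mL.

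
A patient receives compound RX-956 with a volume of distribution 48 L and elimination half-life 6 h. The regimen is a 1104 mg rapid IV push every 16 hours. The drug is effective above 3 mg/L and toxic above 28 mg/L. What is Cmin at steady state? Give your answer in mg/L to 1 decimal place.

4.3 mg/L

τ/t½ = 16/6 ≈ 2.6667, so fraction remaining f = (1/2)^(16/6) ≈ 0.1575.
Each bolus raises the concentration by D/Vd = 1104/48 ≈ 23.000 mg/L.
Steady-state trough Cmin,ss = C₀·f/(1−f) ≈ 23.000 × 0.1575/0.8425 ≈ 4.300 mg/L.
Trough 4.3 mg/L vs MEC 3 mg/L: adequate.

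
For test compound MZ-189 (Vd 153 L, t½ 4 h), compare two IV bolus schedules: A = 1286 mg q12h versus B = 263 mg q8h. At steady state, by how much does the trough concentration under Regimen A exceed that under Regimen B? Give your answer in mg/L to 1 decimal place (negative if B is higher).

0.6 mg/L

Regimen A: f = (1/2)^(12/4) ≈ 0.1250; Cmin,ss = (1286/153)·f/(1−f) ≈ 1.201 mg/L.
Regimen B: f = (1/2)^(8/4) ≈ 0.2500; Cmin,ss = (263/153)·f/(1−f) ≈ 0.573 mg/L.
Difference ≈ 1.201 − 0.573 ≈ 0.628 mg/L.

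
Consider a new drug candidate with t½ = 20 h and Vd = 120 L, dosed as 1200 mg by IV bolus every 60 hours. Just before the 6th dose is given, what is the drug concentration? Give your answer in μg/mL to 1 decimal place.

f = (1/2)^(τ/t½) = (1/2)^(60/20) ≈ 0.1250.
C₀ = D/Vd = 1200/120 ≈ 10.000 μg/mL.
Before the 6th dose, 5 doses have been given. Superposition: Cmin = C₀·(f + f² + … + f^5).
≈ 10.000 × (0.1250 + 0.0156 + 0.0020 + 0.0002 + 0.0000) ≈ 10.000 × 0.1428 ≈ 1.428 μg/mL.

1.4 μg/mL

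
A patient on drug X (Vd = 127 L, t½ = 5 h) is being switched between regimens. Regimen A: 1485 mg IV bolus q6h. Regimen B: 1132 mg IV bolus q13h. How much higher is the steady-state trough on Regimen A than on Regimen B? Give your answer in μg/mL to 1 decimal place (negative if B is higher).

7.3 μg/mL

Regimen A: f = (1/2)^(6/5) ≈ 0.4353; Cmin,ss = (1485/127)·f/(1−f) ≈ 9.014 μg/mL.
Regimen B: f = (1/2)^(13/5) ≈ 0.1649; Cmin,ss = (1132/127)·f/(1−f) ≈ 1.760 μg/mL.
Difference ≈ 9.014 − 1.760 ≈ 7.254 μg/mL.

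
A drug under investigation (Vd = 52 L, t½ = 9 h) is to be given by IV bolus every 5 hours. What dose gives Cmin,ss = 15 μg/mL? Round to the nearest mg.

366 mg

τ/t½ = 5/9 ≈ 0.55556, so f = (1/2)^(5/9) ≈ 0.680395.
Cmin,ss = (D/Vd)·f/(1−f), so D = Cmin,ss·Vd·(1−f)/f.
D = 15 × 52 × (1−f)/f ≈ 15 × 52 × 0.46973 ≈ 366.39 mg.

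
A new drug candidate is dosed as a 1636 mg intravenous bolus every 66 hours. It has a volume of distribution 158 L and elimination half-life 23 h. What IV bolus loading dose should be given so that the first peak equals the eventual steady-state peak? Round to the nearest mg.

1895 mg

f = (1/2)^(66/23) ≈ 0.136828; accumulation ratio R = 1/(1−f) ≈ 1.15852.
Loading dose to hit Cmax,ss on first dose: D_load = D_maint·R ≈ 1636 × 1.15852 ≈ 1895.34 mg.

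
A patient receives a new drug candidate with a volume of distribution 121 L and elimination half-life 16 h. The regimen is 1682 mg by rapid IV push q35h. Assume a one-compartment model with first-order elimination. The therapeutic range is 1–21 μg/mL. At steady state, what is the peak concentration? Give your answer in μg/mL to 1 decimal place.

Over one 35-h interval, 35/16 ≈ 2.1875 half-lives elapse, leaving f ≈ 0.2195 of each dose.
At steady state, accumulation factor R = 1/(1 − e^(−kτ)) ≈ 1.2812.
Single-dose peak C₀ = D/Vd = 1682/121 ≈ 13.901 μg/mL.
Steady-state peak Cmax,ss = C₀·R ≈ 13.901 × 1.2812 ≈ 17.810 μg/mL.
Peak 17.8 μg/mL vs MTC 21 μg/mL: below toxic threshold.

17.8 μg/mL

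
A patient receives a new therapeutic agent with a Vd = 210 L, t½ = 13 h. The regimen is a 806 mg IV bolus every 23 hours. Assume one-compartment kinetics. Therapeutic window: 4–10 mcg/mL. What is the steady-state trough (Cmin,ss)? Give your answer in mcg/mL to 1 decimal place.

1.6 mcg/mL

k = ln2/t½ = ln2/13 ≈ 0.053319 h⁻¹; fraction remaining f = e^(−kτ) = e^(−0.053319×23) ≈ 0.2934.
At steady state, accumulation factor R = 1/(1 − e^(−kτ)) ≈ 1.4152.
Single-dose peak C₀ = D/Vd = 806/210 ≈ 3.838 mcg/mL.
Cmax,ss = C₀/(1 − f) ≈ 3.838/0.7066 ≈ 5.432 mcg/mL.
One interval later, Cmin,ss = Cmax,ss·e^(−kτ) ≈ 5.432 × 0.2934 ≈ 1.594 mcg/mL.
Trough 1.6 mcg/mL vs MEC 4 mcg/mL: subtherapeutic.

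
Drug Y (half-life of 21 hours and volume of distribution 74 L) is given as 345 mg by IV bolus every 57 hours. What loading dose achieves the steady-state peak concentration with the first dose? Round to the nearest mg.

f = (1/2)^(57/21) ≈ 0.152377; accumulation ratio R = 1/(1−f) ≈ 1.17977.
Loading dose to hit Cmax,ss on first dose: D_load = D_maint·R ≈ 345 × 1.17977 ≈ 407.02 mg.

407 mg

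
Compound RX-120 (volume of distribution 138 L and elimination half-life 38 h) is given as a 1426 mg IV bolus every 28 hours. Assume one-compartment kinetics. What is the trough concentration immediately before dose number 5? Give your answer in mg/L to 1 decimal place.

13.5 mg/L

f = (1/2)^(τ/t½) = (1/2)^(28/38) ≈ 0.6001.
C₀ = D/Vd = 1426/138 ≈ 10.333 mg/L.
Before the 5th dose, 4 doses have been given. Superposition: Cmin = C₀·(f + f² + … + f^4).
≈ 10.333 × (0.6001 + 0.3601 + 0.2161 + 0.1297) ≈ 10.333 × 1.3060 ≈ 13.495 mg/L.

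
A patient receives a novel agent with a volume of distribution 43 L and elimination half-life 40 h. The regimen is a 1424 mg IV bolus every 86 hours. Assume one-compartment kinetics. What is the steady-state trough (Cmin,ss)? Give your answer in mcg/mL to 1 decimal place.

9.6 mcg/mL

τ/t½ = 86/40 ≈ 2.15, so fraction remaining f = (1/2)^(86/40) ≈ 0.2253.
At steady state, accumulation factor R = 1/(1 − e^(−kτ)) ≈ 1.2908.
Each bolus raises the concentration by D/Vd = 1424/43 ≈ 33.116 mcg/mL.
Cmax,ss = C₀/(1 − f) ≈ 33.116/0.7747 ≈ 42.747 mcg/mL.
One interval later, Cmin,ss = Cmax,ss·e^(−kτ) ≈ 42.747 × 0.2253 ≈ 9.631 mcg/mL.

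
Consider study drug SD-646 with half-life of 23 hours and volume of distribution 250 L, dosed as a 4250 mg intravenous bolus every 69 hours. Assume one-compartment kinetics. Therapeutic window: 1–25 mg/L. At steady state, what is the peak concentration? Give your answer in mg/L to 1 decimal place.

The dosing interval is 3 half-lives, so f = 2^(−3) = 0.125.
Accumulation ratio R = 1/(1 − f) = 1/0.875 = 8/7.
Single-dose peak C₀ = D/Vd = 4250/250 = 17 mg/L.
Steady-state peak Cmax,ss = C₀·R = 17 × 8/7 ≈ 19.429 mg/L.
Peak 19.4 mg/L vs MTC 25 mg/L: below toxic threshold.

19.4 mg/L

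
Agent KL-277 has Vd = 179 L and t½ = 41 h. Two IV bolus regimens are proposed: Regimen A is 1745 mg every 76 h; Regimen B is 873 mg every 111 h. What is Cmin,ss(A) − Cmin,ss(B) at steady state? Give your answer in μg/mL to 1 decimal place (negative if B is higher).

Regimen A: f = (1/2)^(76/41) ≈ 0.2767; Cmin,ss = (1745/179)·f/(1−f) ≈ 3.729 μg/mL.
Regimen B: f = (1/2)^(111/41) ≈ 0.1531; Cmin,ss = (873/179)·f/(1−f) ≈ 0.882 μg/mL.
Difference ≈ 3.729 − 0.882 ≈ 2.847 μg/mL.

2.8 μg/mL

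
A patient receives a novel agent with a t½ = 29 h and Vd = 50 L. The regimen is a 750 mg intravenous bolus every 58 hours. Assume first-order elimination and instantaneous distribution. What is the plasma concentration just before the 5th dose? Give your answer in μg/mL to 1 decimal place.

f = (1/2)^(τ/t½) = (1/2)^(58/29) ≈ 0.2500.
C₀ = D/Vd = 750/50 ≈ 15.000 μg/mL.
Before the 5th dose, 4 doses have been given. Superposition: Cmin = C₀·(f + f² + … + f^4).
≈ 15.000 × (0.2500 + 0.0625 + 0.0156 + 0.0039) ≈ 15.000 × 0.3320 ≈ 4.980 μg/mL.

5.0 μg/mL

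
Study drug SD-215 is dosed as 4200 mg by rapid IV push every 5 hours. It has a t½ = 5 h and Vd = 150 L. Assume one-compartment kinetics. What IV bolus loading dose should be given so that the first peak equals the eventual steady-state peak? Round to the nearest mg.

8400 mg

f = (1/2)^(5/5) ≈ 0.500000; accumulation ratio R = 1/(1−f) ≈ 2.00000.
Loading dose to hit Cmax,ss on first dose: D_load = D_maint·R ≈ 4200 × 2.00000 ≈ 8400.00 mg.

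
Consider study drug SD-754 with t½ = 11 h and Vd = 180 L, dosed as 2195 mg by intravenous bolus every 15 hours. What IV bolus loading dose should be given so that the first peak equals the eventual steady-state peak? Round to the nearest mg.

f = (1/2)^(15/11) ≈ 0.388602; accumulation ratio R = 1/(1−f) ≈ 1.63560.
Loading dose to hit Cmax,ss on first dose: D_load = D_maint·R ≈ 2195 × 1.63560 ≈ 3590.14 mg.

3590 mg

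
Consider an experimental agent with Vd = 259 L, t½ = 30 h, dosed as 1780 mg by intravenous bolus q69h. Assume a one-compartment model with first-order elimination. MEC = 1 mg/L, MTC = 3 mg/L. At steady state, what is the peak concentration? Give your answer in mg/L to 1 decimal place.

Over one 69-h interval, 69/30 ≈ 2.3 half-lives elapse, leaving f ≈ 0.2031 of each dose.
Accumulation ratio R = 1/(1 − f) ≈ 1/0.7969 ≈ 1.2549.
Single-dose peak C₀ = D/Vd = 1780/259 ≈ 6.873 mg/L.
Steady-state peak Cmax,ss = C₀·R ≈ 6.873 × 1.2549 ≈ 8.625 mg/L.
Peak 8.6 mg/L vs MTC 3 mg/L: exceeds toxic threshold.

8.6 mg/L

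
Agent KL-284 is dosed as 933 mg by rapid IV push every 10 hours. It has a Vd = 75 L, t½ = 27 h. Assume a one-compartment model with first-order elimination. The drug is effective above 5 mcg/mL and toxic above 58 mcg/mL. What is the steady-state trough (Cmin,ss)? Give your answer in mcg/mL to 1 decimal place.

k = ln2/t½ = ln2/27 ≈ 0.025672 h⁻¹; fraction remaining f = e^(−kτ) = e^(−0.025672×10) ≈ 0.7736.
Each bolus raises the concentration by D/Vd = 933/75 ≈ 12.440 mcg/mL.
Steady-state trough Cmin,ss = C₀·f/(1−f) ≈ 12.440 × 0.7736/0.2264 ≈ 42.507 mcg/mL.
Trough 42.5 mcg/mL vs MEC 5 mcg/mL: adequate.

42.5 mcg/mL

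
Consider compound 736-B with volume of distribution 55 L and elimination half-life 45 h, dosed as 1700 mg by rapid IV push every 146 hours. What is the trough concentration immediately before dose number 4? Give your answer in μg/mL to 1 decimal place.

3.6 μg/mL

f = (1/2)^(τ/t½) = (1/2)^(146/45) ≈ 0.1055.
C₀ = D/Vd = 1700/55 ≈ 30.909 μg/mL.
Before the 4th dose, 3 doses have been given. Superposition: Cmin = C₀·(f + f² + … + f^3).
≈ 30.909 × (0.1055 + 0.0111 + 0.0012) ≈ 30.909 × 0.1178 ≈ 3.641 μg/mL.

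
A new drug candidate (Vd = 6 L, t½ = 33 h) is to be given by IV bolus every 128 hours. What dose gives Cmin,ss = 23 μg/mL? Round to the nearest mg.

τ/t½ = 128/33 ≈ 3.8788, so f = (1/2)^(128/33) ≈ 0.067978.
Cmin,ss = (D/Vd)·f/(1−f), so D = Cmin,ss·Vd·(1−f)/f.
D = 23 × 6 × (1−f)/f ≈ 23 × 6 × 13.71064 ≈ 1892.07 mg.

1892 mg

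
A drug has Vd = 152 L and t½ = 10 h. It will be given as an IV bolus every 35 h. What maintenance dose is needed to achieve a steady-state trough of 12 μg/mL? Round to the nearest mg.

τ/t½ = 35/10 ≈ 3.5, so f = (1/2)^(35/10) ≈ 0.088388.
Cmin,ss = (D/Vd)·f/(1−f), so D = Cmin,ss·Vd·(1−f)/f.
D = 12 × 152 × (1−f)/f ≈ 12 × 152 × 10.31375 ≈ 18812.28 mg.

18812 mg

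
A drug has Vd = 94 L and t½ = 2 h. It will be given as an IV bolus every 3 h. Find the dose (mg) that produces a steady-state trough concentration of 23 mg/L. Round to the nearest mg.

τ/t½ = 3/2 ≈ 1.5, so f = (1/2)^(3/2) ≈ 0.353553.
Cmin,ss = (D/Vd)·f/(1−f), so D = Cmin,ss·Vd·(1−f)/f.
D = 23 × 94 × (1−f)/f ≈ 23 × 94 × 1.82843 ≈ 3953.07 mg.

3953 mg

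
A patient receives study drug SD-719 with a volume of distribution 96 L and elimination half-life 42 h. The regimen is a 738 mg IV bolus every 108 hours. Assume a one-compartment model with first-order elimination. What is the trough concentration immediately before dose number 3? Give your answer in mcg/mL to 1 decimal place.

f = (1/2)^(τ/t½) = (1/2)^(108/42) ≈ 0.1682.
C₀ = D/Vd = 738/96 ≈ 7.688 mcg/mL.
Before the 3rd dose, 2 doses have been given. Superposition: Cmin = C₀·(f + f²).
≈ 7.688 × (0.1682 + 0.0283) ≈ 7.688 × 0.1965 ≈ 1.511 mcg/mL.

1.5 mcg/mL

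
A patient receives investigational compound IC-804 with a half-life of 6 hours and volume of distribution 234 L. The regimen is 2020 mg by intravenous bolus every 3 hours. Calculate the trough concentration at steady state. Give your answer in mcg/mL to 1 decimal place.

20.8 mcg/mL

k = ln2/t½ = ln2/6 ≈ 0.115525 h⁻¹; fraction remaining f = e^(−kτ) = e^(−0.115525×3) ≈ 0.7071.
Accumulation ratio R = 1/(1 − f) ≈ 1/0.2929 ≈ 3.4141.
Single-dose peak C₀ = D/Vd = 2020/234 ≈ 8.632 mcg/mL.
Steady-state peak Cmax,ss = C₀·R ≈ 8.632 × 3.4141 ≈ 29.471 mcg/mL.
Steady-state trough Cmin,ss = Cmax,ss·f ≈ 29.471 × 0.7071 ≈ 20.839 mcg/mL.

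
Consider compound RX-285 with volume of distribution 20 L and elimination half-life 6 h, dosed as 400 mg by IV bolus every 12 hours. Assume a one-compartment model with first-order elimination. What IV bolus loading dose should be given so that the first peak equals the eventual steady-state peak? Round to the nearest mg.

533 mg

f = (1/2)^(12/6) ≈ 0.250000; accumulation ratio R = 1/(1−f) ≈ 1.33333.
Loading dose to hit Cmax,ss on first dose: D_load = D_maint·R ≈ 400 × 1.33333 ≈ 533.33 mg.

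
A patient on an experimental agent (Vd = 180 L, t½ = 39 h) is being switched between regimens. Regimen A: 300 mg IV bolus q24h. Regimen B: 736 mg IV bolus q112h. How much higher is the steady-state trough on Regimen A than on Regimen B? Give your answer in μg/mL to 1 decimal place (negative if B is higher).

Regimen A: f = (1/2)^(24/39) ≈ 0.6528; Cmin,ss = (300/180)·f/(1−f) ≈ 3.134 μg/mL.
Regimen B: f = (1/2)^(112/39) ≈ 0.1366; Cmin,ss = (736/180)·f/(1−f) ≈ 0.647 μg/mL.
Difference ≈ 3.134 − 0.647 ≈ 2.487 μg/mL.

2.5 μg/mL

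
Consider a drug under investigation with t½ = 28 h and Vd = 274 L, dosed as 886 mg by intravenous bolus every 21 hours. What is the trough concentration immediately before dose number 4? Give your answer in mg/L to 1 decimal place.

f = (1/2)^(τ/t½) = (1/2)^(21/28) ≈ 0.5946.
C₀ = D/Vd = 886/274 ≈ 3.234 mg/L.
Before the 4th dose, 3 doses have been given. Superposition: Cmin = C₀·(f + f² + … + f^3).
≈ 3.234 × (0.5946 + 0.3535 + 0.2102) ≈ 3.234 × 1.1583 ≈ 3.746 mg/L.

3.7 mg/L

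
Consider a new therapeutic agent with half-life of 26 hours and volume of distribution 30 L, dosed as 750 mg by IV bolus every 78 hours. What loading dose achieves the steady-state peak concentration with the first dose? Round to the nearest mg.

f = (1/2)^(78/26) ≈ 0.125000; accumulation ratio R = 1/(1−f) ≈ 1.14286.
Loading dose to hit Cmax,ss on first dose: D_load = D_maint·R ≈ 750 × 1.14286 ≈ 857.14 mg.

857 mg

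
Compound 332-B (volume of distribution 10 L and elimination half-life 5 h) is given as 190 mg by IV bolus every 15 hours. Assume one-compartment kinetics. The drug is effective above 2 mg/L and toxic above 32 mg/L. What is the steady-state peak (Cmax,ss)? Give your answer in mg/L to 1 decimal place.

The dosing interval is 3 half-lives, so f = 2^(−3) = 0.125.
Accumulation ratio R = 1/(1 − f) = 1/0.875 = 8/7.
Single-dose peak C₀ = D/Vd = 190/10 = 19 mg/L.
Steady-state peak Cmax,ss = C₀·R = 19 × 8/7 ≈ 21.714 mg/L.
Peak 21.7 mg/L vs MTC 32 mg/L: below toxic threshold.

21.7 mg/L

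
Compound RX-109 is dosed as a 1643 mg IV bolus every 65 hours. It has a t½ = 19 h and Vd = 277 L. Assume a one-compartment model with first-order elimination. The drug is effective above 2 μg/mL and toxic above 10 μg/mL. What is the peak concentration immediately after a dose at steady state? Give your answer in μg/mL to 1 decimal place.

τ/t½ = 65/19 ≈ 3.4211, so fraction remaining f = (1/2)^(65/19) ≈ 0.0934.
At steady state, accumulation factor R = 1/(1 − e^(−kτ)) ≈ 1.1030.
Single-dose peak C₀ = D/Vd = 1643/277 ≈ 5.931 μg/mL.
Steady-state peak Cmax,ss = C₀·R ≈ 5.931 × 1.1030 ≈ 6.542 μg/mL.
Peak 6.5 μg/mL vs MTC 10 μg/mL: below toxic threshold.

6.5 μg/mL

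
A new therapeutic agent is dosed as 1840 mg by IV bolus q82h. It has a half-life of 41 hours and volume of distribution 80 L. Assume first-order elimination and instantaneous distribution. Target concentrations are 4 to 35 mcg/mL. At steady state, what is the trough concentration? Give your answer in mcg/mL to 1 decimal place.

7.7 mcg/mL

The dosing interval is 2 half-lives, so f = 2^(−2) = 0.25.
Accumulation ratio R = 1/(1 − f) = 1/0.75 = 4/3.
Single-dose peak C₀ = D/Vd = 1840/80 = 23 mcg/mL.
Steady-state peak Cmax,ss = C₀·R = 23 × 4/3 ≈ 30.667 mcg/mL.
Steady-state trough Cmin,ss = Cmax,ss·f ≈ 30.667 × 0.25 ≈ 7.667 mcg/mL.
Trough 7.7 mcg/mL vs MEC 4 mcg/mL: adequate.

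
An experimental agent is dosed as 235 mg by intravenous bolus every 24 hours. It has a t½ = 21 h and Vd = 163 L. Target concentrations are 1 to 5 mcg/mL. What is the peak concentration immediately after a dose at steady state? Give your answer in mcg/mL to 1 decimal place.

2.6 mcg/mL

τ/t½ = 24/21 ≈ 1.1429, so fraction remaining f = (1/2)^(24/21) ≈ 0.4529.
At steady state, accumulation factor R = 1/(1 − e^(−kτ)) ≈ 1.8278.
Single-dose peak C₀ = D/Vd = 235/163 ≈ 1.442 mcg/mL.
Steady-state peak Cmax,ss = C₀·R ≈ 1.442 × 1.8278 ≈ 2.636 mcg/mL.
Peak 2.6 mcg/mL vs MTC 5 mcg/mL: below toxic threshold.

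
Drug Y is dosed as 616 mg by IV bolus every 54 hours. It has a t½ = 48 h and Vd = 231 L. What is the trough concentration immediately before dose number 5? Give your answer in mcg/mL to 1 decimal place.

2.2 mcg/mL

f = (1/2)^(τ/t½) = (1/2)^(54/48) ≈ 0.4585.
C₀ = D/Vd = 616/231 ≈ 2.667 mcg/mL.
Before the 5th dose, 4 doses have been given. Superposition: Cmin = C₀·(f + f² + … + f^4).
≈ 2.667 × (0.4585 + 0.2102 + 0.0964 + 0.0442) ≈ 2.667 × 0.8093 ≈ 2.158 mcg/mL.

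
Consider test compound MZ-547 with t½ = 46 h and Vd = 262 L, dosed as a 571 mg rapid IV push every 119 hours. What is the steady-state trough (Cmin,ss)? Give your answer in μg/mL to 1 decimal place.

0.4 μg/mL

τ/t½ = 119/46 ≈ 2.587, so fraction remaining f = (1/2)^(119/46) ≈ 0.1664.
At steady state, accumulation factor R = 1/(1 − e^(−kτ)) ≈ 1.1996.
Each bolus raises the concentration by D/Vd = 571/262 ≈ 2.179 μg/mL.
Steady-state peak Cmax,ss = C₀·R ≈ 2.179 × 1.1996 ≈ 2.614 μg/mL.
Steady-state trough Cmin,ss = Cmax,ss·f ≈ 2.614 × 0.1664 ≈ 0.435 μg/mL.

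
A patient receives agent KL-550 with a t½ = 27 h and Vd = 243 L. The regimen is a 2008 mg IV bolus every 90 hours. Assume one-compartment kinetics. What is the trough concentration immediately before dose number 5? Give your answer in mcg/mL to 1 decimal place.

f = (1/2)^(τ/t½) = (1/2)^(90/27) ≈ 0.0992.
C₀ = D/Vd = 2008/243 ≈ 8.263 mcg/mL.
Before the 5th dose, 4 doses have been given. Superposition: Cmin = C₀·(f + f² + … + f^4).
≈ 8.263 × (0.0992 + 0.0098 + 0.0010 + 0.0001) ≈ 8.263 × 0.1101 ≈ 0.910 mcg/mL.

0.9 mcg/mL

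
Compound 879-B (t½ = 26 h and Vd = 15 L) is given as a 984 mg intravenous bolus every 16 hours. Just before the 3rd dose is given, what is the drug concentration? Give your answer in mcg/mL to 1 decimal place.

70.8 mcg/mL

f = (1/2)^(τ/t½) = (1/2)^(16/26) ≈ 0.6528.
C₀ = D/Vd = 984/15 ≈ 65.600 mcg/mL.
Before the 3rd dose, 2 doses have been given. Superposition: Cmin = C₀·(f + f²).
≈ 65.600 × (0.6528 + 0.4261) ≈ 65.600 × 1.0789 ≈ 70.776 mcg/mL.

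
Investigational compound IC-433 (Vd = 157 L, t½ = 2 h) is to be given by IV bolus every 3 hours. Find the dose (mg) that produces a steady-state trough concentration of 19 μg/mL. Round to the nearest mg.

5454 mg

τ/t½ = 3/2 ≈ 1.5, so f = (1/2)^(3/2) ≈ 0.353553.
Cmin,ss = (D/Vd)·f/(1−f), so D = Cmin,ss·Vd·(1−f)/f.
D = 19 × 157 × (1−f)/f ≈ 19 × 157 × 1.82843 ≈ 5454.21 mg.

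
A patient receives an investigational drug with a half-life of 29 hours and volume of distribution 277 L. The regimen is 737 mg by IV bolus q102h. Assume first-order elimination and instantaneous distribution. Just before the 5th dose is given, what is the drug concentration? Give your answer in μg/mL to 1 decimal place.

f = (1/2)^(τ/t½) = (1/2)^(102/29) ≈ 0.0873.
C₀ = D/Vd = 737/277 ≈ 2.661 μg/mL.
Before the 5th dose, 4 doses have been given. Superposition: Cmin = C₀·(f + f² + … + f^4).
≈ 2.661 × (0.0873 + 0.0076 + 0.0007 + 0.0001) ≈ 2.661 × 0.0957 ≈ 0.255 μg/mL.

0.3 μg/mL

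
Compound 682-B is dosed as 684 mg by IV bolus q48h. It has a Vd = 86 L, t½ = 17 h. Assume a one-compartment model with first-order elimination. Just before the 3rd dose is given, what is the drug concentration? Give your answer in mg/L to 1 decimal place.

f = (1/2)^(τ/t½) = (1/2)^(48/17) ≈ 0.1413.
C₀ = D/Vd = 684/86 ≈ 7.953 mg/L.
Before the 3rd dose, 2 doses have been given. Superposition: Cmin = C₀·(f + f²).
≈ 7.953 × (0.1413 + 0.0200) ≈ 7.953 × 0.1613 ≈ 1.283 mg/L.

1.3 mg/L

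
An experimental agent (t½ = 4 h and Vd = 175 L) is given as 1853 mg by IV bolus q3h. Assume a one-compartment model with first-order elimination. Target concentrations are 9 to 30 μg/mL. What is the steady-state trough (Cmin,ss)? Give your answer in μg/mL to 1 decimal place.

15.5 μg/mL

k = ln2/t½ = ln2/4 ≈ 0.173287 h⁻¹; fraction remaining f = e^(−kτ) = e^(−0.173287×3) ≈ 0.5946.
Accumulation ratio R = 1/(1 − f) ≈ 1/0.4054 ≈ 2.4667.
Single-dose peak C₀ = D/Vd = 1853/175 ≈ 10.589 μg/mL.
Cmax,ss = C₀/(1 − f) ≈ 10.589/0.4054 ≈ 26.120 μg/mL.
Steady-state trough Cmin,ss = Cmax,ss·f ≈ 26.120 × 0.5946 ≈ 15.531 μg/mL.
Trough 15.5 μg/mL vs MEC 9 μg/mL: adequate.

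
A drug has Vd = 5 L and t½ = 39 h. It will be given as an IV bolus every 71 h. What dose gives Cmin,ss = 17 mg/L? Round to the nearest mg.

215 mg

τ/t½ = 71/39 ≈ 1.8205, so f = (1/2)^(71/39) ≈ 0.283120.
Cmin,ss = (D/Vd)·f/(1−f), so D = Cmin,ss·Vd·(1−f)/f.
D = 17 × 5 × (1−f)/f ≈ 17 × 5 × 2.53207 ≈ 215.23 mg.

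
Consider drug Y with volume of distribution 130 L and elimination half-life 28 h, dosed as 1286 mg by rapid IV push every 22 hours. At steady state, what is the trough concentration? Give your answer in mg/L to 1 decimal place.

13.7 mg/L

k = ln2/t½ = ln2/28 ≈ 0.024755 h⁻¹; fraction remaining f = e^(−kτ) = e^(−0.024755×22) ≈ 0.5801.
Accumulation ratio R = 1/(1 − f) ≈ 1/0.4199 ≈ 2.3815.
Each bolus raises the concentration by D/Vd = 1286/130 ≈ 9.892 mg/L.
Steady-state peak Cmax,ss = C₀·R ≈ 9.892 × 2.3815 ≈ 23.558 mg/L.
One interval later, Cmin,ss = Cmax,ss·e^(−kτ) ≈ 23.558 × 0.5801 ≈ 13.666 mg/L.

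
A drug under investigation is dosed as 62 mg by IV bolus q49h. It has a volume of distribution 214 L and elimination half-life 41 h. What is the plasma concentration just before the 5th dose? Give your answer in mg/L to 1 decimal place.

f = (1/2)^(τ/t½) = (1/2)^(49/41) ≈ 0.4367.
C₀ = D/Vd = 62/214 ≈ 0.290 mg/L.
Before the 5th dose, 4 doses have been given. Superposition: Cmin = C₀·(f + f² + … + f^4).
≈ 0.290 × (0.4367 + 0.1907 + 0.0833 + 0.0364) ≈ 0.290 × 0.7471 ≈ 0.217 mg/L.

0.2 mg/L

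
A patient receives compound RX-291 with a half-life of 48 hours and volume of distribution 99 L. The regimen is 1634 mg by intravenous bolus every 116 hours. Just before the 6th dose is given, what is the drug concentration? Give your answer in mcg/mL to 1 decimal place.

3.8 mcg/mL

f = (1/2)^(τ/t½) = (1/2)^(116/48) ≈ 0.1873.
C₀ = D/Vd = 1634/99 ≈ 16.505 mcg/mL.
Before the 6th dose, 5 doses have been given. Superposition: Cmin = C₀·(f + f² + … + f^5).
≈ 16.505 × (0.1873 + 0.0351 + 0.0066 + 0.0012 + 0.0002) ≈ 16.505 × 0.2304 ≈ 3.803 mcg/mL.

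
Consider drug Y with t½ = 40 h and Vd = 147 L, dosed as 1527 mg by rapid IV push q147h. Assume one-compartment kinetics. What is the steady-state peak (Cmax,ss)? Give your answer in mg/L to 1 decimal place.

τ/t½ = 147/40 ≈ 3.675, so fraction remaining f = (1/2)^(147/40) ≈ 0.0783.
At steady state, accumulation factor R = 1/(1 − e^(−kτ)) ≈ 1.0850.
Each bolus raises the concentration by D/Vd = 1527/147 ≈ 10.388 mg/L.
Steady-state peak Cmax,ss = C₀·R ≈ 10.388 × 1.0850 ≈ 11.271 mg/L.

11.3 mg/L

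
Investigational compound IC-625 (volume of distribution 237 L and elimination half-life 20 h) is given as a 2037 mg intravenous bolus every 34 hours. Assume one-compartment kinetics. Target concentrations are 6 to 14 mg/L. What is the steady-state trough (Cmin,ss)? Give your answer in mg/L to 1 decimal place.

τ/t½ = 34/20 ≈ 1.7, so fraction remaining f = (1/2)^(34/20) ≈ 0.3078.
At steady state, accumulation factor R = 1/(1 − e^(−kτ)) ≈ 1.4447.
Each bolus raises the concentration by D/Vd = 2037/237 ≈ 8.595 mg/L.
Cmax,ss = C₀/(1 − f) ≈ 8.595/0.6922 ≈ 12.417 mg/L.
One interval later, Cmin,ss = Cmax,ss·e^(−kτ) ≈ 12.417 × 0.3078 ≈ 3.822 mg/L.
Trough 3.8 mg/L vs MEC 6 mg/L: subtherapeutic.

3.8 mg/L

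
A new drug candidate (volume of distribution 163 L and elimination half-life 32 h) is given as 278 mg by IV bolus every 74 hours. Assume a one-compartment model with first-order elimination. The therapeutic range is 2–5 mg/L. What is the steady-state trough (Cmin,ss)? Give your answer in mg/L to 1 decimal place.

Over one 74-h interval, 74/32 ≈ 2.3125 half-lives elapse, leaving f ≈ 0.2013 of each dose.
Single-dose peak C₀ = D/Vd = 278/163 ≈ 1.706 mg/L.
Steady-state trough Cmin,ss = C₀·f/(1−f) ≈ 1.706 × 0.2013/0.7987 ≈ 0.430 mg/L.
Trough 0.4 mg/L vs MEC 2 mg/L: subtherapeutic.

0.4 mg/L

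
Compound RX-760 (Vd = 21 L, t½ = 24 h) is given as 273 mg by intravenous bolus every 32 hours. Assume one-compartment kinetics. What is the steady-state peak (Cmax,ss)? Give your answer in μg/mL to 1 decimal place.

21.6 μg/mL

τ/t½ = 32/24 ≈ 1.3333, so fraction remaining f = (1/2)^(32/24) ≈ 0.3969.
Accumulation ratio R = 1/(1 − f) ≈ 1/0.6031 ≈ 1.6581.
Each bolus raises the concentration by D/Vd = 273/21 ≈ 13.000 μg/mL.
Cmax,ss = C₀/(1 − f) ≈ 13.000/0.6031 ≈ 21.555 μg/mL.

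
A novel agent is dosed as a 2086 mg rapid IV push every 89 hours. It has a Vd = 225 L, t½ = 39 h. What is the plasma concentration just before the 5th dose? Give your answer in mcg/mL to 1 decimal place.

2.4 mcg/mL

f = (1/2)^(τ/t½) = (1/2)^(89/39) ≈ 0.2056.
C₀ = D/Vd = 2086/225 ≈ 9.271 mcg/mL.
Before the 5th dose, 4 doses have been given. Superposition: Cmin = C₀·(f + f² + … + f^4).
≈ 9.271 × (0.2056 + 0.0423 + 0.0087 + 0.0018) ≈ 9.271 × 0.2584 ≈ 2.396 mcg/mL.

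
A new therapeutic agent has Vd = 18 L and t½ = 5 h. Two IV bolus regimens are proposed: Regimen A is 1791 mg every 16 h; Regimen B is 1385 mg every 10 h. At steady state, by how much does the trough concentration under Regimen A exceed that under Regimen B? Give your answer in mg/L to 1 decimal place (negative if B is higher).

-13.5 mg/L

Regimen A: f = (1/2)^(16/5) ≈ 0.1088; Cmin,ss = (1791/18)·f/(1−f) ≈ 12.147 mg/L.
Regimen B: f = (1/2)^(10/5) ≈ 0.2500; Cmin,ss = (1385/18)·f/(1−f) ≈ 25.648 mg/L.
Difference ≈ 12.147 − 25.648 ≈ -13.501 mg/L.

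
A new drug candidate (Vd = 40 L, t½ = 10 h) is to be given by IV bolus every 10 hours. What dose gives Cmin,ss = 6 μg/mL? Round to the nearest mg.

240 mg

τ/t½ = 10/10 ≈ 1, so f = (1/2)^(10/10) ≈ 0.500000.
Cmin,ss = (D/Vd)·f/(1−f), so D = Cmin,ss·Vd·(1−f)/f.
D = 6 × 40 × (1−f)/f ≈ 6 × 40 × 1.00000 ≈ 240.00 mg.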